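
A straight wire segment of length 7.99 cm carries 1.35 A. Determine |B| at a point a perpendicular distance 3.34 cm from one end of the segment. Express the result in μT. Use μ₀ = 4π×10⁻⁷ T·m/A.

B ≈ 3.73 μT

For a finite straight segment, B = (μ₀I/4πd)(sinθ₁ + sinθ₂), where θ₁, θ₂ are the angles from the perpendicular to each end.
The perpendicular foot is at one end, so the two end-offsets along the wire are 0 and L = 0.0799 m.
sinθ₁ = 0/√(0²+0.0334²) = 0.0000; sinθ₂ = 0.0799/√(0.0799²+0.0334²) = 0.9226.
B = (4π×10⁻⁷ × 1.35) / (4π × 0.0334) × (0.0000 + 0.9226) = 3.73×10⁻⁶ T.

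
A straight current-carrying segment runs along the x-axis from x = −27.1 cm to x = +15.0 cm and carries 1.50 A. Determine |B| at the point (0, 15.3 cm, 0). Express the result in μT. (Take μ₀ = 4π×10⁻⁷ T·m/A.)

For a finite straight segment, B = (μ₀I/4πd)(sinθ₁ + sinθ₂), where θ₁, θ₂ are the angles from the perpendicular to each end.
The perpendicular distance is d = 0.153 m; the end-offsets along the wire are a = 0.271 m and b = 0.15 m.
sinθ₁ = 0.271/√(0.271²+0.153²) = 0.8708; sinθ₂ = 0.15/√(0.15²+0.153²) = 0.7001.
B = (4π×10⁻⁷ × 1.50) / (4π × 0.153) × (0.8708 + 0.7001) = 1.54×10⁻⁶ T.

B ≈ 1.54 μT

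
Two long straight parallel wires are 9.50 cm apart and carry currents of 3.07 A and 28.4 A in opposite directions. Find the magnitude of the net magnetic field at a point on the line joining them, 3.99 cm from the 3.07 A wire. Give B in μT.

Each long wire gives B = μ₀I/(2πd). Distances are d₁ = 0.0399 m and d₂ = 0.0551 m.
B₁ = 1.54×10⁻⁵ T, B₂ = 1.03×10⁻⁴ T.
Between antiparallel currents both contributions point the same way, so they add. B = B₁ + B₂ = 1.54×10⁻⁵ + 1.03×10⁻⁴ = 1.18×10⁻⁴ T.

B ≈ 118 μT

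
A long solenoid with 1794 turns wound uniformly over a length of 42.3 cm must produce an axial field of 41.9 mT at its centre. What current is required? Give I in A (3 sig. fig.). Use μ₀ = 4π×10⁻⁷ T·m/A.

Inside a long solenoid B = μ₀nI with n = 4241 m⁻¹, so I = B/(μ₀n).
I = 4.19×10⁻² / (4π×10⁻⁷ × 4241) = 7.86 A.

I ≈ 7.86 A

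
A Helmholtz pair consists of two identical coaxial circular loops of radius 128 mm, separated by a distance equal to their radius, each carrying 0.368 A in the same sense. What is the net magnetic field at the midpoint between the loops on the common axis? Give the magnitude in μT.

B ≈ 2.59 μT

Each loop contributes B = μ₀IR²/[2(R²+z²)^(3/2)] on the axis, with z measured from that loop.
Loop 1 (z = 0.064 m): B₁ = 1.29×10⁻⁶ T. Loop 2 (z = 0.064 m): B₂ = 1.29×10⁻⁶ T.
The fields add: B = B₁ + B₂ = 2.59×10⁻⁶ T.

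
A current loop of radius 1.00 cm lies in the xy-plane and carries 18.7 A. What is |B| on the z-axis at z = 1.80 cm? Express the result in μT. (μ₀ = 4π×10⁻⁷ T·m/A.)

On the axis of a circular loop, B = μ₀IR² / [2(R²+z²)^(3/2)].
R² + z² = (0.01)² + (0.018)² = 0.000424 m², and (R²+z²)^(3/2) = 8.73×10⁻⁶ m³.
B = (4π×10⁻⁷ × 18.7 × 0.0001) / (2 × 8.73×10⁻⁶) = 1.35×10⁻⁴ T.

B ≈ 135 μT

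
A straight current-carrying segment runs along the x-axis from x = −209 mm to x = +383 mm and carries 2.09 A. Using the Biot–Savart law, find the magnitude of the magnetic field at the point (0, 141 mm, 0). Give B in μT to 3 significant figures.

B ≈ 2.62 μT

For a finite straight segment, B = (μ₀I/4πd)(sinθ₁ + sinθ₂), where θ₁, θ₂ are the angles from the perpendicular to each end.
The perpendicular distance is d = 0.141 m; the end-offsets along the wire are a = 0.209 m and b = 0.383 m.
sinθ₁ = 0.209/√(0.209²+0.141²) = 0.8290; sinθ₂ = 0.383/√(0.383²+0.141²) = 0.9384.
B = (4π×10⁻⁷ × 2.09) / (4π × 0.141) × (0.8290 + 0.9384) = 2.62×10⁻⁶ T.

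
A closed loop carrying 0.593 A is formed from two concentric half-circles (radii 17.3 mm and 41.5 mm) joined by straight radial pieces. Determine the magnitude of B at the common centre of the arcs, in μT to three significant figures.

The radial connectors point toward the centre, so dl × r̂ = 0 and they contribute nothing.
Each semicircle gives μ₀I/(4R): inner arc 1.08×10⁻⁵ T, outer arc 4.49×10⁻⁶ T.
The two arcs carry current in opposite angular senses, so their fields oppose: B = |1.08×10⁻⁵ − 4.49×10⁻⁶| = 6.28×10⁻⁶ T.

B ≈ 6.28 μT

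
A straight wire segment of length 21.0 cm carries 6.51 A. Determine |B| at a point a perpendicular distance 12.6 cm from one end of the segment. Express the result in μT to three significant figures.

B ≈ 4.43 μT

For a finite straight segment, B = (μ₀I/4πd)(sinθ₁ + sinθ₂), where θ₁, θ₂ are the angles from the perpendicular to each end.
The perpendicular foot is at one end, so the two end-offsets along the wire are 0 and L = 0.21 m.
sinθ₁ = 0/√(0²+0.126²) = 0.0000; sinθ₂ = 0.21/√(0.21²+0.126²) = 0.8575.
B = (4π×10⁻⁷ × 6.51) / (4π × 0.126) × (0.0000 + 0.8575) = 4.43×10⁻⁶ T.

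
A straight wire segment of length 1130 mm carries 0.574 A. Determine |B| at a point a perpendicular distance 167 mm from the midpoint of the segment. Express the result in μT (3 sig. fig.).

B ≈ 0.659 μT

For a finite straight segment, B = (μ₀I/4πd)(sinθ₁ + sinθ₂), where θ₁, θ₂ are the angles from the perpendicular to each end.
The perpendicular from the point meets the wire at its midpoint, so each end is L/2 = 0.565 m away along the wire.
sinθ₁ = 0.565/√(0.565²+0.167²) = 0.9590; sinθ₂ = 0.565/√(0.565²+0.167²) = 0.9590.
B = (4π×10⁻⁷ × 0.574) / (4π × 0.167) × (0.9590 + 0.9590) = 6.59×10⁻⁷ T.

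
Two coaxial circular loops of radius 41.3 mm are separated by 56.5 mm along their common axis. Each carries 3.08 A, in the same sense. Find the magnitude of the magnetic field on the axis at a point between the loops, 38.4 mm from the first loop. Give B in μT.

Each loop contributes B = μ₀IR²/[2(R²+z²)^(3/2)] on the axis, with z measured from that loop.
Loop 1 (z = 0.0384 m): B₁ = 1.84×10⁻⁵ T. Loop 2 (z = 0.0181 m): B₂ = 3.60×10⁻⁵ T.
The fields add: B = B₁ + B₂ = 5.44×10⁻⁵ T.

B ≈ 54.4 μT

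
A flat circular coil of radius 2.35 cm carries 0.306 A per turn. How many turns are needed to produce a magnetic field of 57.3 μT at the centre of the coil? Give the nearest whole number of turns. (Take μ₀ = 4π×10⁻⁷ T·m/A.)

N = 7

For an N-turn coil, B = Nμ₀I/(2R). A single turn gives B₁ = 8.18×10⁻⁶ T with R = 0.0235 m.
N = B/B₁ = 5.73×10⁻⁵ / 8.18×10⁻⁶ = 7.00.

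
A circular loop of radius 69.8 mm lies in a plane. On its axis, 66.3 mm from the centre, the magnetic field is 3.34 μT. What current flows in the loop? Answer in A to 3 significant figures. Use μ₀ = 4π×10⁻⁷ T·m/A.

I ≈ 0.973 A

On the axis of a loop, B = μ₀IR²/[2(R²+z²)^(3/2)], so I = 2B(R²+z²)^(3/2)/(μ₀R²).
R² + z² = 0.004872 + 0.004396 = 0.009268 m²; raised to 3/2 gives 8.92×10⁻⁴ m³.
I = 2 × 3.34×10⁻⁶ × 8.92×10⁻⁴ / (1.26×10⁻⁶ × 0.004872) = 0.973 A.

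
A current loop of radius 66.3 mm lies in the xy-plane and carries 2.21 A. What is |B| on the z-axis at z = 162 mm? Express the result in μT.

On the axis of a circular loop, B = μ₀IR² / [2(R²+z²)^(3/2)].
R² + z² = (0.0663)² + (0.162)² = 0.03064 m², and (R²+z²)^(3/2) = 5.36×10⁻³ m³.
B = (4π×10⁻⁷ × 2.21 × 0.004396) / (2 × 5.36×10⁻³) = 1.14×10⁻⁶ T.

B ≈ 1.14 μT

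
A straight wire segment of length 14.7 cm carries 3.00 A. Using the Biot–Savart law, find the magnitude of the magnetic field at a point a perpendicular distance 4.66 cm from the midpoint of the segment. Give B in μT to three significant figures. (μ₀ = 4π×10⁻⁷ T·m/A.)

B ≈ 10.9 μT

For a finite straight segment, B = (μ₀I/4πd)(sinθ₁ + sinθ₂), where θ₁, θ₂ are the angles from the perpendicular to each end.
The perpendicular from the point meets the wire at its midpoint, so each end is L/2 = 0.0735 m away along the wire.
sinθ₁ = 0.0735/√(0.0735²+0.0466²) = 0.8446; sinθ₂ = 0.0735/√(0.0735²+0.0466²) = 0.8446.
B = (4π×10⁻⁷ × 3.00) / (4π × 0.0466) × (0.8446 + 0.8446) = 1.09×10⁻⁵ T.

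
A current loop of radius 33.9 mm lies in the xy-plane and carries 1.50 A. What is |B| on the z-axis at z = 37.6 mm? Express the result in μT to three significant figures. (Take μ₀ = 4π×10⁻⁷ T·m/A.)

B ≈ 8.35 μT

On the axis of a circular loop, B = μ₀IR² / [2(R²+z²)^(3/2)].
R² + z² = (0.0339)² + (0.0376)² = 0.002563 m², and (R²+z²)^(3/2) = 1.30×10⁻⁴ m³.
B = (4π×10⁻⁷ × 1.50 × 0.001149) / (2 × 1.30×10⁻⁴) = 8.35×10⁻⁶ T.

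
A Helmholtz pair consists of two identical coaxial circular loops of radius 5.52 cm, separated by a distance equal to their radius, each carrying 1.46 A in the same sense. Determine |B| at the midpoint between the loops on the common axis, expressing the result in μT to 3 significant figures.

B ≈ 23.8 μT

Each loop contributes B = μ₀IR²/[2(R²+z²)^(3/2)] on the axis, with z measured from that loop.
Loop 1 (z = 0.0276 m): B₁ = 1.19×10⁻⁵ T. Loop 2 (z = 0.0276 m): B₂ = 1.19×10⁻⁵ T.
The fields add: B = B₁ + B₂ = 2.38×10⁻⁵ T.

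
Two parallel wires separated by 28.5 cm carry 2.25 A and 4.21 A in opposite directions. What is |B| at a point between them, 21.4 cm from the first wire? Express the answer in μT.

B ≈ 14.0 μT

Each long wire gives B = μ₀I/(2πd). Distances are d₁ = 0.214 m and d₂ = 0.071 m.
B₁ = 2.10×10⁻⁶ T, B₂ = 1.19×10⁻⁵ T.
Between antiparallel currents both contributions point the same way, so they add. B = B₁ + B₂ = 2.10×10⁻⁶ + 1.19×10⁻⁵ = 1.40×10⁻⁵ T.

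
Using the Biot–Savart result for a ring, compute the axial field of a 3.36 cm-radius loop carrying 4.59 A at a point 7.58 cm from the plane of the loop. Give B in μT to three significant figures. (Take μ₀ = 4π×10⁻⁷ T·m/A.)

On the axis of a circular loop, B = μ₀IR² / [2(R²+z²)^(3/2)].
R² + z² = (0.0336)² + (0.0758)² = 0.006875 m², and (R²+z²)^(3/2) = 5.70×10⁻⁴ m³.
B = (4π×10⁻⁷ × 4.59 × 0.001129) / (2 × 5.70×10⁻⁴) = 5.71×10⁻⁶ T.

B ≈ 5.71 μT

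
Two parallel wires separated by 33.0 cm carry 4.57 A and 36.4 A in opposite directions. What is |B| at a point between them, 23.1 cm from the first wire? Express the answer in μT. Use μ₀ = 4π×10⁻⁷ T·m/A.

B ≈ 77.5 μT

Each long wire gives B = μ₀I/(2πd). Distances are d₁ = 0.231 m and d₂ = 0.099 m.
B₁ = 3.96×10⁻⁶ T, B₂ = 7.35×10⁻⁵ T.
Between antiparallel currents both contributions point the same way, so they add. B = B₁ + B₂ = 3.96×10⁻⁶ + 7.35×10⁻⁵ = 7.75×10⁻⁵ T.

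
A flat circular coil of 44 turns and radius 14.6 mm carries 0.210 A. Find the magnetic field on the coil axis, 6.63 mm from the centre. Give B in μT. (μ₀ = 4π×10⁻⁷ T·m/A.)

For an N-turn flat coil, B = Nμ₀IR²/[2(R²+z²)^(3/2)] with R = 0.0146 m, z = 0.00663 m.
B = 44 × 6.82×10⁻⁶ T = 3.00×10⁻⁴ T.

B ≈ 300 μT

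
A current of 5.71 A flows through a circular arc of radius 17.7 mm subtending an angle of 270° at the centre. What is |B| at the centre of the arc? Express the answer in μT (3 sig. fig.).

The Biot–Savart field of a circular arc at its centre is B = μ₀Iφ/(4πR), with φ = 4.712 rad.
B = (4π×10⁻⁷ × 5.71 × 4.712) / (4π × 0.0177) = 1.52×10⁻⁴ T.

B ≈ 152 μT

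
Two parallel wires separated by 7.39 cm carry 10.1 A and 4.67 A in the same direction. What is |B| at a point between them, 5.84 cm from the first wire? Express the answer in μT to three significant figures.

Each long wire gives B = μ₀I/(2πd). Distances are d₁ = 0.0584 m and d₂ = 0.0155 m.
B₁ = 3.46×10⁻⁵ T, B₂ = 6.03×10⁻⁵ T.
Between parallel currents the two contributions point in opposite directions, so they subtract. B = |B₁ − B₂| = |3.46×10⁻⁵ − 6.03×10⁻⁵| = 2.57×10⁻⁵ T.

B ≈ 25.7 μT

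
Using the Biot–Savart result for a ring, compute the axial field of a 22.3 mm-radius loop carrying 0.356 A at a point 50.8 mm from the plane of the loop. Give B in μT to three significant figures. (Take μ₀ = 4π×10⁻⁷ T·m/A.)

B ≈ 0.651 μT

On the axis of a circular loop, B = μ₀IR² / [2(R²+z²)^(3/2)].
R² + z² = (0.0223)² + (0.0508)² = 0.003078 m², and (R²+z²)^(3/2) = 1.71×10⁻⁴ m³.
B = (4π×10⁻⁷ × 0.356 × 0.0004973) / (2 × 1.71×10⁻⁴) = 6.51×10⁻⁷ T.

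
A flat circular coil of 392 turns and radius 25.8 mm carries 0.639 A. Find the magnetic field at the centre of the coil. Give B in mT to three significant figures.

For an N-turn flat coil, B = Nμ₀I/(2R) with R = 0.0258 m.
B = 392 × 1.56×10⁻⁵ T = 6.10×10⁻³ T.

B ≈ 6.10 mT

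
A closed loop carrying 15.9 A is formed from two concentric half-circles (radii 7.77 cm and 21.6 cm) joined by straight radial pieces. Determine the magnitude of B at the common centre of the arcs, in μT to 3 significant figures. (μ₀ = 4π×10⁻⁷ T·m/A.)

B ≈ 41.2 μT

The radial connectors point toward the centre, so dl × r̂ = 0 and they contribute nothing.
Each semicircle gives μ₀I/(4R): inner arc 6.43×10⁻⁵ T, outer arc 2.31×10⁻⁵ T.
The two arcs carry current in opposite angular senses, so their fields oppose: B = |6.43×10⁻⁵ − 2.31×10⁻⁵| = 4.12×10⁻⁵ T.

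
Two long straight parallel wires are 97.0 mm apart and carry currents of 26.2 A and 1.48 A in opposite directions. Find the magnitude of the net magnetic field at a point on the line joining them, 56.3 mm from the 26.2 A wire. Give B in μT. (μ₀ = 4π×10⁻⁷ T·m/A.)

B ≈ 100 μT

Each long wire gives B = μ₀I/(2πd). Distances are d₁ = 0.0563 m and d₂ = 0.0407 m.
B₁ = 9.31×10⁻⁵ T, B₂ = 7.27×10⁻⁶ T.
Between antiparallel currents both contributions point the same way, so they add. B = B₁ + B₂ = 9.31×10⁻⁵ + 7.27×10⁻⁶ = 1.00×10⁻⁴ T.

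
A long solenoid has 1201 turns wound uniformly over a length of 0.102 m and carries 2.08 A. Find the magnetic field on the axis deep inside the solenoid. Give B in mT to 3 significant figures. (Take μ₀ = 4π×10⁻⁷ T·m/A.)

Inside a long solenoid, B = μ₀nI with n = 1.177×10⁴ turns/m.
B = 4π×10⁻⁷ × 1.177×10⁴ × 2.08 = 3.08×10⁻² T.

B ≈ 30.8 mT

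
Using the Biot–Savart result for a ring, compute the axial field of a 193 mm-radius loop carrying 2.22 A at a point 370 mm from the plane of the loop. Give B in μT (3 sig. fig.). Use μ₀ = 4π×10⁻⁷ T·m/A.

B ≈ 0.715 μT

On the axis of a circular loop, B = μ₀IR² / [2(R²+z²)^(3/2)].
R² + z² = (0.193)² + (0.37)² = 0.1741 m², and (R²+z²)^(3/2) = 7.27×10⁻² m³.
B = (4π×10⁻⁷ × 2.22 × 0.03725) / (2 × 7.27×10⁻²) = 7.15×10⁻⁷ T.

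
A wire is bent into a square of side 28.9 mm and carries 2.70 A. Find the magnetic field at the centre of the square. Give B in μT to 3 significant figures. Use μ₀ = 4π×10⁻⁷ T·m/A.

B ≈ 106 μT

Each side is a finite straight segment at perpendicular distance d = a/(2 tan(π/4)) = 0.01445 m from the centre, with end-angles ±π/4.
One side contributes B₁ = (μ₀I/4πd)·2 sin(π/4) = 2.64×10⁻⁵ T.
All 4 sides add in the same direction: B = 4 × 2.64×10⁻⁵ = 1.06×10⁻⁴ T.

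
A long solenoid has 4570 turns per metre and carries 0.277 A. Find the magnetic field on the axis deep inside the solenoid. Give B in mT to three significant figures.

Inside a long solenoid, B = μ₀nI with n = 4570 turns/m.
B = 4π×10⁻⁷ × 4570 × 0.277 = 1.59×10⁻³ T.

B ≈ 1.59 mT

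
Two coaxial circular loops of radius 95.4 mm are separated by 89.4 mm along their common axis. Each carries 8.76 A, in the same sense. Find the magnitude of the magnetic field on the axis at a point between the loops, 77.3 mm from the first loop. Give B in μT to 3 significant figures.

Each loop contributes B = μ₀IR²/[2(R²+z²)^(3/2)] on the axis, with z measured from that loop.
Loop 1 (z = 0.0773 m): B₁ = 2.71×10⁻⁵ T. Loop 2 (z = 0.0121 m): B₂ = 5.63×10⁻⁵ T.
The fields add: B = B₁ + B₂ = 8.34×10⁻⁵ T.

B ≈ 83.4 μT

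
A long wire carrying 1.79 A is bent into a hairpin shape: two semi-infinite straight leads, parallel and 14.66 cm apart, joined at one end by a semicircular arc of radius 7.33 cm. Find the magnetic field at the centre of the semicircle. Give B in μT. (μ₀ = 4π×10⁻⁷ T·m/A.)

B ≈ 12.6 μT

The semicircular arc contributes B_arc = μ₀I·π/(4πR) = μ₀I/(4R) = 7.67×10⁻⁶ T.
Each semi-infinite lead is at perpendicular distance R = 0.0733 m from the centre, with the perpendicular foot at its near end, so it contributes μ₀I/(4πR); both point the same way, together 4.88×10⁻⁶ T.
Arc and leads all point the same direction: B = 7.67×10⁻⁶ + 4.88×10⁻⁶ = 1.26×10⁻⁵ T.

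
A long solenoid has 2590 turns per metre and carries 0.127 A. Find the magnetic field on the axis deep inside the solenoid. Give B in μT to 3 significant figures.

Inside a long solenoid, B = μ₀nI with n = 2590 turns/m.
B = 4π×10⁻⁷ × 2590 × 0.127 = 4.13×10⁻⁴ T.

B ≈ 413 μT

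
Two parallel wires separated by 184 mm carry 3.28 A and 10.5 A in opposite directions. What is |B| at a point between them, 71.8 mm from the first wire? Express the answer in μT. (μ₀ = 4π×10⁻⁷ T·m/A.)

Each long wire gives B = μ₀I/(2πd). Distances are d₁ = 0.0718 m and d₂ = 0.1122 m.
B₁ = 9.14×10⁻⁶ T, B₂ = 1.87×10⁻⁵ T.
Between antiparallel currents both contributions point the same way, so they add. B = B₁ + B₂ = 9.14×10⁻⁶ + 1.87×10⁻⁵ = 2.79×10⁻⁵ T.

B ≈ 27.9 μT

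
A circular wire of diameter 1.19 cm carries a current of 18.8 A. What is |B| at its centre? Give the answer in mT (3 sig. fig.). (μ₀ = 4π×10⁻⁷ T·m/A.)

At the centre of a circular loop the Biot–Savart law gives B = μ₀I/(2R) (so R = 0.00595 m).
B = (4π×10⁻⁷ × 18.8) / (2 × 0.00595) = 1.99×10⁻³ T.

B ≈ 1.99 mT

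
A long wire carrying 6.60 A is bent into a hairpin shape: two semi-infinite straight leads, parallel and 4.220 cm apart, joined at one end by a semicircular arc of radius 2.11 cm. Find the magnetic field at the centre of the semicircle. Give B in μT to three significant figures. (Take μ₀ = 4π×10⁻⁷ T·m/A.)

The semicircular arc contributes B_arc = μ₀I·π/(4πR) = μ₀I/(4R) = 9.83×10⁻⁵ T.
Each semi-infinite lead is at perpendicular distance R = 0.0211 m from the centre, with the perpendicular foot at its near end, so it contributes μ₀I/(4πR); both point the same way, together 6.26×10⁻⁵ T.
Arc and leads all point the same direction: B = 9.83×10⁻⁵ + 6.26×10⁻⁵ = 1.61×10⁻⁴ T.

B ≈ 161 μT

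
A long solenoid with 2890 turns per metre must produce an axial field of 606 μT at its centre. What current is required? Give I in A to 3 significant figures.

I ≈ 0.167 A

Inside a long solenoid B = μ₀nI with n = 2890 m⁻¹, so I = B/(μ₀n).
I = 6.06×10⁻⁴ / (4π×10⁻⁷ × 2890) = 0.167 A.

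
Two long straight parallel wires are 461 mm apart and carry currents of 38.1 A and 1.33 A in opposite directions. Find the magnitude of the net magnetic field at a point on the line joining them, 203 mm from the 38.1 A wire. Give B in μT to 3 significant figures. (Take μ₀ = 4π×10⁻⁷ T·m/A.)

Each long wire gives B = μ₀I/(2πd). Distances are d₁ = 0.203 m and d₂ = 0.258 m.
B₁ = 3.75×10⁻⁵ T, B₂ = 1.03×10⁻⁶ T.
Between antiparallel currents both contributions point the same way, so they add. B = B₁ + B₂ = 3.75×10⁻⁵ + 1.03×10⁻⁶ = 3.86×10⁻⁵ T.

B ≈ 38.6 μT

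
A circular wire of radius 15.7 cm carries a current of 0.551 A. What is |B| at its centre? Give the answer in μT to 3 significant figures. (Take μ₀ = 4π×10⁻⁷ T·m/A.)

B ≈ 2.21 μT

At the centre of a circular loop the Biot–Savart law gives B = μ₀I/(2R).
B = (4π×10⁻⁷ × 0.551) / (2 × 0.157) = 2.21×10⁻⁶ T.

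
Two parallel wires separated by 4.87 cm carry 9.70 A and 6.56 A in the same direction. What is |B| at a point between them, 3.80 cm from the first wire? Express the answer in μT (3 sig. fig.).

B ≈ 71.6 μT

Each long wire gives B = μ₀I/(2πd). Distances are d₁ = 0.038 m and d₂ = 0.0107 m.
B₁ = 5.11×10⁻⁵ T, B₂ = 1.23×10⁻⁴ T.
Between parallel currents the two contributions point in opposite directions, so they subtract. B = |B₁ − B₂| = |5.11×10⁻⁵ − 1.23×10⁻⁴| = 7.16×10⁻⁵ T.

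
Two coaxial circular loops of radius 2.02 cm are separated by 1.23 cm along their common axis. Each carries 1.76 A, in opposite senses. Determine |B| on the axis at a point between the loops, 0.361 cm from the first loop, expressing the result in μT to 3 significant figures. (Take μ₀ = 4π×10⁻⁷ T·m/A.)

Each loop contributes B = μ₀IR²/[2(R²+z²)^(3/2)] on the axis, with z measured from that loop.
Loop 1 (z = 0.00361 m): B₁ = 5.22×10⁻⁵ T. Loop 2 (z = 0.00869 m): B₂ = 4.24×10⁻⁵ T.
The fields oppose: B = |B₁ − B₂| = 9.79×10⁻⁶ T.

B ≈ 9.79 μT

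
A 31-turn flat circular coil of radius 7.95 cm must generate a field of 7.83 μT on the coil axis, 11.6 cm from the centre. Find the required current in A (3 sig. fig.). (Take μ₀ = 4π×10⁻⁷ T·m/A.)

For an N-turn coil, B = Nμ₀IR²/[2(R²+z²)^(3/2)] with R = 0.0795 m, z = 0.116 m, so I = 2B(R²+z²)^(3/2)/(Nμ₀R²) = 2 × 7.83×10⁻⁶ × 2.78×10⁻³ / (31 × 4π×10⁻⁷ × 0.00632) = 0.177 A.

I ≈ 0.177 A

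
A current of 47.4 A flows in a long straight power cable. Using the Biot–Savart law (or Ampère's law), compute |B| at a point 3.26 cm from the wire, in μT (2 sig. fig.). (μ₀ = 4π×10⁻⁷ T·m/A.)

B ≈ 290 μT

For an infinitely long straight wire, B = μ₀I/(2πd).
B = (4π×10⁻⁷ × 47.4) / (2π × 0.0326) = 2.91×10⁻⁴ T.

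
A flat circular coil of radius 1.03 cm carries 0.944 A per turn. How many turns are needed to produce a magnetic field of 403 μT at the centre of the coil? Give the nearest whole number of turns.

N = 7

For an N-turn coil, B = Nμ₀I/(2R). A single turn gives B₁ = 5.76×10⁻⁵ T with R = 0.0103 m.
N = B/B₁ = 4.03×10⁻⁴ / 5.76×10⁻⁵ = 7.00.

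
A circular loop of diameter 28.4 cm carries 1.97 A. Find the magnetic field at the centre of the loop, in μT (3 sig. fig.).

At the centre of a circular loop the Biot–Savart law gives B = μ₀I/(2R) (so R = 0.142 m).
B = (4π×10⁻⁷ × 1.97) / (2 × 0.142) = 8.72×10⁻⁶ T.

B ≈ 8.72 μT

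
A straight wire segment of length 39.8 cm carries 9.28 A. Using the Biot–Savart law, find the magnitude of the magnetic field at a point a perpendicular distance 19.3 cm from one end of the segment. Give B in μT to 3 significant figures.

B ≈ 4.33 μT

For a finite straight segment, B = (μ₀I/4πd)(sinθ₁ + sinθ₂), where θ₁, θ₂ are the angles from the perpendicular to each end.
The perpendicular foot is at one end, so the two end-offsets along the wire are 0 and L = 0.398 m.
sinθ₁ = 0/√(0²+0.193²) = 0.0000; sinθ₂ = 0.398/√(0.398²+0.193²) = 0.8998.
B = (4π×10⁻⁷ × 9.28) / (4π × 0.193) × (0.0000 + 0.8998) = 4.33×10⁻⁶ T.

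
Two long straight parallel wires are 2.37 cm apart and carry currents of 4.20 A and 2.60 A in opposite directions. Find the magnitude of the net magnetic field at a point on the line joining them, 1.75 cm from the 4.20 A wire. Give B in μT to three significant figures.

B ≈ 132 μT

Each long wire gives B = μ₀I/(2πd). Distances are d₁ = 0.0175 m and d₂ = 0.0062 m.
B₁ = 4.80×10⁻⁵ T, B₂ = 8.39×10⁻⁵ T.
Between antiparallel currents both contributions point the same way, so they add. B = B₁ + B₂ = 4.80×10⁻⁵ + 8.39×10⁻⁵ = 1.32×10⁻⁴ T.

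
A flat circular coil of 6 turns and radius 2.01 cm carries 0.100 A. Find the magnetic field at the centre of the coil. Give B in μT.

For an N-turn flat coil, B = Nμ₀I/(2R) with R = 0.0201 m.
B = 6 × 3.13×10⁻⁶ T = 1.88×10⁻⁵ T.

B ≈ 18.8 μT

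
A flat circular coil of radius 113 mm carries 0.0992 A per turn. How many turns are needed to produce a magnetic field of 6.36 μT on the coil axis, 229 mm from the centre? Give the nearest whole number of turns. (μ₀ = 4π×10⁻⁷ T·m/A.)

For an N-turn coil, B = Nμ₀IR²/[2(R²+z²)^(3/2)]. A single turn gives B₁ = 4.78×10⁻⁸ T with R = 0.113 m, z = 0.229 m.
N = B/B₁ = 6.36×10⁻⁶ / 4.78×10⁻⁸ = 133.07.

N = 133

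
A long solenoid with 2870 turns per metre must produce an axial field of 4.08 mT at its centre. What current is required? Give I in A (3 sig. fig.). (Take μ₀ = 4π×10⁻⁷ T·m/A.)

I ≈ 1.13 A

Inside a long solenoid B = μ₀nI with n = 2870 m⁻¹, so I = B/(μ₀n).
I = 4.08×10⁻³ / (4π×10⁻⁷ × 2870) = 1.13 A.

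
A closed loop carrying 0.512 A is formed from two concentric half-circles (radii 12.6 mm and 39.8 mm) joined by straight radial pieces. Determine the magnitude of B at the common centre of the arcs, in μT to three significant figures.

The radial connectors point toward the centre, so dl × r̂ = 0 and they contribute nothing.
Each semicircle gives μ₀I/(4R): inner arc 1.28×10⁻⁵ T, outer arc 4.04×10⁻⁶ T.
The two arcs carry current in opposite angular senses, so their fields oppose: B = |1.28×10⁻⁵ − 4.04×10⁻⁶| = 8.72×10⁻⁶ T.

B ≈ 8.72 μT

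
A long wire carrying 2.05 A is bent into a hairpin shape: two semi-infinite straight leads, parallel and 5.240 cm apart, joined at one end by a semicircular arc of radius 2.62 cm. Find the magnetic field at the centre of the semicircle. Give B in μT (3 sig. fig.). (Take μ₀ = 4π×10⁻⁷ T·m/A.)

B ≈ 40.2 μT

The semicircular arc contributes B_arc = μ₀I·π/(4πR) = μ₀I/(4R) = 2.46×10⁻⁵ T.
Each semi-infinite lead is at perpendicular distance R = 0.0262 m from the centre, with the perpendicular foot at its near end, so it contributes μ₀I/(4πR); both point the same way, together 1.56×10⁻⁵ T.
Arc and leads all point the same direction: B = 2.46×10⁻⁵ + 1.56×10⁻⁵ = 4.02×10⁻⁵ T.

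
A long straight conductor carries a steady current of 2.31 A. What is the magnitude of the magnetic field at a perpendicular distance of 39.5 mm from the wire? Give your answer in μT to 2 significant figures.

B ≈ 12 μT

For an infinitely long straight wire, B = μ₀I/(2πd).
B = (4π×10⁻⁷ × 2.31) / (2π × 0.0395) = 1.17×10⁻⁵ T.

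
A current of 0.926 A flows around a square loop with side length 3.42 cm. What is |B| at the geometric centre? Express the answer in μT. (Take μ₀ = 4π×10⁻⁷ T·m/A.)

Each side is a finite straight segment at perpendicular distance d = a/(2 tan(π/4)) = 0.0171 m from the centre, with end-angles ±π/4.
One side contributes B₁ = (μ₀I/4πd)·2 sin(π/4) = 7.66×10⁻⁶ T.
All 4 sides add in the same direction: B = 4 × 7.66×10⁻⁶ = 3.06×10⁻⁵ T.

B ≈ 30.6 μT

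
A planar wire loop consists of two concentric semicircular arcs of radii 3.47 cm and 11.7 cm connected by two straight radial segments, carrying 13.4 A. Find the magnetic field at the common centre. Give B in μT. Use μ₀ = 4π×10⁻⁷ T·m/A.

The radial connectors point toward the centre, so dl × r̂ = 0 and they contribute nothing.
Each semicircle gives μ₀I/(4R): inner arc 1.21×10⁻⁴ T, outer arc 3.60×10⁻⁵ T.
The two arcs carry current in opposite angular senses, so their fields oppose: B = |1.21×10⁻⁴ − 3.60×10⁻⁵| = 8.53×10⁻⁵ T.

B ≈ 85.3 μT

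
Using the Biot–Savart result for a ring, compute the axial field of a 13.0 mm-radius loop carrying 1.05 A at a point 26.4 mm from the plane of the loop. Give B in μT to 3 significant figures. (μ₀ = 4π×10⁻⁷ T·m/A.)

On the axis of a circular loop, B = μ₀IR² / [2(R²+z²)^(3/2)].
R² + z² = (0.013)² + (0.0264)² = 0.000866 m², and (R²+z²)^(3/2) = 2.55×10⁻⁵ m³.
B = (4π×10⁻⁷ × 1.05 × 0.000169) / (2 × 2.55×10⁻⁵) = 4.38×10⁻⁶ T.

B ≈ 4.38 μT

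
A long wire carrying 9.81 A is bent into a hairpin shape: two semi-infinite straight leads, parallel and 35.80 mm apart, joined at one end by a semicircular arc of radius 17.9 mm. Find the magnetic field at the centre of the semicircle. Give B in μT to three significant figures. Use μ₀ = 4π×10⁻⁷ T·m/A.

B ≈ 282 μT

The semicircular arc contributes B_arc = μ₀I·π/(4πR) = μ₀I/(4R) = 1.72×10⁻⁴ T.
Each semi-infinite lead is at perpendicular distance R = 0.0179 m from the centre, with the perpendicular foot at its near end, so it contributes μ₀I/(4πR); both point the same way, together 1.10×10⁻⁴ T.
Arc and leads all point the same direction: B = 1.72×10⁻⁴ + 1.10×10⁻⁴ = 2.82×10⁻⁴ T.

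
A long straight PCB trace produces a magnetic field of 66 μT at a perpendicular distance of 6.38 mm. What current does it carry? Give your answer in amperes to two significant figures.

I ≈ 2.1 A

For a long straight wire B = μ₀I/(2πd), so I = 2πdB/μ₀.
I = 2π × 0.00638 × 6.60×10⁻⁵ / (4π×10⁻⁷) = 2.11 A.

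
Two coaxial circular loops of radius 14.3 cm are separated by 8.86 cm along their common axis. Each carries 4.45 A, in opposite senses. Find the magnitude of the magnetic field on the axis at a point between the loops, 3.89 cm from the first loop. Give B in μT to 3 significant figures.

B ≈ 1.09 μT

Each loop contributes B = μ₀IR²/[2(R²+z²)^(3/2)] on the axis, with z measured from that loop.
Loop 1 (z = 0.0389 m): B₁ = 1.76×10⁻⁵ T. Loop 2 (z = 0.0497 m): B₂ = 1.65×10⁻⁵ T.
The fields oppose: B = |B₁ − B₂| = 1.09×10⁻⁶ T.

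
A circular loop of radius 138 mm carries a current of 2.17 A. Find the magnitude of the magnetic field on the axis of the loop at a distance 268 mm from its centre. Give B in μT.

B ≈ 0.948 μT

On the axis of a circular loop, B = μ₀IR² / [2(R²+z²)^(3/2)].
R² + z² = (0.138)² + (0.268)² = 0.09087 m², and (R²+z²)^(3/2) = 2.74×10⁻² m³.
B = (4π×10⁻⁷ × 2.17 × 0.01904) / (2 × 2.74×10⁻²) = 9.48×10⁻⁷ T.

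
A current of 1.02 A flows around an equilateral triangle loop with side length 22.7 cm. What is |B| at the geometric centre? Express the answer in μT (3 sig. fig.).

B ≈ 8.09 μT

Each side is a finite straight segment at perpendicular distance d = a/(2 tan(π/3)) = 0.06553 m from the centre, with end-angles ±π/3.
One side contributes B₁ = (μ₀I/4πd)·2 sin(π/3) = 2.70×10⁻⁶ T.
All 3 sides add in the same direction: B = 3 × 2.70×10⁻⁶ = 8.09×10⁻⁶ T.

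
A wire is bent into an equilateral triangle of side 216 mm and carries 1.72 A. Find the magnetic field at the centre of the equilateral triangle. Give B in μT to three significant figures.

B ≈ 14.3 μT

Each side is a finite straight segment at perpendicular distance d = a/(2 tan(π/3)) = 0.06235 m from the centre, with end-angles ±π/3.
One side contributes B₁ = (μ₀I/4πd)·2 sin(π/3) = 4.78×10⁻⁶ T.
All 3 sides add in the same direction: B = 3 × 4.78×10⁻⁶ = 1.43×10⁻⁵ T.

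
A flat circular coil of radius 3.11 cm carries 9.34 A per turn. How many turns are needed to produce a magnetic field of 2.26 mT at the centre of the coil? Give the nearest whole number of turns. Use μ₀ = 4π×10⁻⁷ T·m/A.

N = 12

For an N-turn coil, B = Nμ₀I/(2R). A single turn gives B₁ = 1.89×10⁻⁴ T with R = 0.0311 m.
N = B/B₁ = 2.26×10⁻³ / 1.89×10⁻⁴ = 11.98.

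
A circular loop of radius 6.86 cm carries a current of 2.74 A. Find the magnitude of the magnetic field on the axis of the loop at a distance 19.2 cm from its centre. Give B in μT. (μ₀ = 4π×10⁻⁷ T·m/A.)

On the axis of a circular loop, B = μ₀IR² / [2(R²+z²)^(3/2)].
R² + z² = (0.0686)² + (0.192)² = 0.04157 m², and (R²+z²)^(3/2) = 8.48×10⁻³ m³.
B = (4π×10⁻⁷ × 2.74 × 0.004706) / (2 × 8.48×10⁻³) = 9.56×10⁻⁷ T.

B ≈ 0.956 μT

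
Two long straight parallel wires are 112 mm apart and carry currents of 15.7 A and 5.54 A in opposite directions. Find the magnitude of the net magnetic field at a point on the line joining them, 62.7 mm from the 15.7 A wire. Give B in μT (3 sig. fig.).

B ≈ 72.6 μT

Each long wire gives B = μ₀I/(2πd). Distances are d₁ = 0.0627 m and d₂ = 0.0493 m.
B₁ = 5.01×10⁻⁵ T, B₂ = 2.25×10⁻⁵ T.
Between antiparallel currents both contributions point the same way, so they add. B = B₁ + B₂ = 5.01×10⁻⁵ + 2.25×10⁻⁵ = 7.26×10⁻⁵ T.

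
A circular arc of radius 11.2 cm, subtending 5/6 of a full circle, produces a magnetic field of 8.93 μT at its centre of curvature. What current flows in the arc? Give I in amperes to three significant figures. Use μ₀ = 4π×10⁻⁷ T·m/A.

I ≈ 1.91 A

For a circular arc, B = μ₀Iφ/(4πR) with φ in radians; here φ = 5.236 rad.
So I = 4πRB/(μ₀φ) = 4π × 0.112 × 8.93×10⁻⁶ / (4π×10⁻⁷ × 5.236) = 1.91 A.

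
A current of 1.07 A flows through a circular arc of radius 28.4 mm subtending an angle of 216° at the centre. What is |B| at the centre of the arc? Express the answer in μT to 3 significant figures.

B ≈ 14.2 μT

The Biot–Savart field of a circular arc at its centre is B = μ₀Iφ/(4πR), with φ = 3.77 rad.
B = (4π×10⁻⁷ × 1.07 × 3.77) / (4π × 0.0284) = 1.42×10⁻⁵ T.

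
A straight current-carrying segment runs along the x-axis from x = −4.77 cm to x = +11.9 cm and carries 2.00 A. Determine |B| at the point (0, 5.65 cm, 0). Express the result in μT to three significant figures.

B ≈ 5.48 μT

For a finite straight segment, B = (μ₀I/4πd)(sinθ₁ + sinθ₂), where θ₁, θ₂ are the angles from the perpendicular to each end.
The perpendicular distance is d = 0.0565 m; the end-offsets along the wire are a = 0.0477 m and b = 0.119 m.
sinθ₁ = 0.0477/√(0.0477²+0.0565²) = 0.6451; sinθ₂ = 0.119/√(0.119²+0.0565²) = 0.9034.
B = (4π×10⁻⁷ × 2.00) / (4π × 0.0565) × (0.6451 + 0.9034) = 5.48×10⁻⁶ T.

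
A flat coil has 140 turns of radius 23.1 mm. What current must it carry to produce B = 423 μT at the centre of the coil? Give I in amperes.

For an N-turn coil, B = Nμ₀I/(2R) with R = 0.0231 m, so I = 2RB/(Nμ₀) = 2 × 0.0231 × 4.23×10⁻⁴ / (140 × 4π×10⁻⁷) = 0.111 A.

I ≈ 0.111 A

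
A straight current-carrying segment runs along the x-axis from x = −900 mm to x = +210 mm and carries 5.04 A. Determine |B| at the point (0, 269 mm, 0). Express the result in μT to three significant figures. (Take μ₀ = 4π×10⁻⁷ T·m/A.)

For a finite straight segment, B = (μ₀I/4πd)(sinθ₁ + sinθ₂), where θ₁, θ₂ are the angles from the perpendicular to each end.
The perpendicular distance is d = 0.269 m; the end-offsets along the wire are a = 0.9 m and b = 0.21 m.
sinθ₁ = 0.9/√(0.9²+0.269²) = 0.9581; sinθ₂ = 0.21/√(0.21²+0.269²) = 0.6154.
B = (4π×10⁻⁷ × 5.04) / (4π × 0.269) × (0.9581 + 0.6154) = 2.95×10⁻⁶ T.

B ≈ 2.95 μT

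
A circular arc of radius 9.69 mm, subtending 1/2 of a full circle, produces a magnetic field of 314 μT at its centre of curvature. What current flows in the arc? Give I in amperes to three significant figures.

I ≈ 9.69 A

For a circular arc, B = μ₀Iφ/(4πR) with φ in radians; here φ = 3.142 rad.
So I = 4πRB/(μ₀φ) = 4π × 0.00969 × 3.14×10⁻⁴ / (4π×10⁻⁷ × 3.142) = 9.69 A.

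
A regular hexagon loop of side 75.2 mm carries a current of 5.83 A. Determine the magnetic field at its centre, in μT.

B ≈ 53.7 μT

Each side is a finite straight segment at perpendicular distance d = a/(2 tan(π/6)) = 0.06513 m from the centre, with end-angles ±π/6.
One side contributes B₁ = (μ₀I/4πd)·2 sin(π/6) = 8.95×10⁻⁶ T.
All 6 sides add in the same direction: B = 6 × 8.95×10⁻⁶ = 5.37×10⁻⁵ T.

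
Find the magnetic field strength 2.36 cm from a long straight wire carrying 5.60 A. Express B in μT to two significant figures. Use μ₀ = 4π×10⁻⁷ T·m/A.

For an infinitely long straight wire, B = μ₀I/(2πd).
B = (4π×10⁻⁷ × 5.60) / (2π × 0.0236) = 4.75×10⁻⁵ T.

B ≈ 47 μT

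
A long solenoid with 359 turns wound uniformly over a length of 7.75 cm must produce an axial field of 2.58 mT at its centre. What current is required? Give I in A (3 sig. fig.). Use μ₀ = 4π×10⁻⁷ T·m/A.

Inside a long solenoid B = μ₀nI with n = 4632 m⁻¹, so I = B/(μ₀n).
I = 2.58×10⁻³ / (4π×10⁻⁷ × 4632) = 0.443 A.

I ≈ 0.443 A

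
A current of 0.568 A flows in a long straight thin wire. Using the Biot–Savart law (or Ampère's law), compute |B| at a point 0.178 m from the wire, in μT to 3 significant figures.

B ≈ 0.638 μT

For an infinitely long straight wire, B = μ₀I/(2πd).
B = (4π×10⁻⁷ × 0.568) / (2π × 0.178) = 6.38×10⁻⁷ T.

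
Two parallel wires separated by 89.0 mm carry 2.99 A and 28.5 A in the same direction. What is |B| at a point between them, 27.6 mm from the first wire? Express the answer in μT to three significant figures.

Each long wire gives B = μ₀I/(2πd). Distances are d₁ = 0.0276 m and d₂ = 0.0614 m.
B₁ = 2.17×10⁻⁵ T, B₂ = 9.28×10⁻⁵ T.
Between parallel currents the two contributions point in opposite directions, so they subtract. B = |B₁ − B₂| = |2.17×10⁻⁵ − 9.28×10⁻⁵| = 7.12×10⁻⁵ T.

B ≈ 71.2 μT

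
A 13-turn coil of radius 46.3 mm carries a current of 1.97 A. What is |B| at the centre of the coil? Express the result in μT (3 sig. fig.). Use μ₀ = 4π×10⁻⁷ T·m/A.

For an N-turn flat coil, B = Nμ₀I/(2R) with R = 0.0463 m.
B = 13 × 2.67×10⁻⁵ T = 3.48×10⁻⁴ T.

B ≈ 348 μT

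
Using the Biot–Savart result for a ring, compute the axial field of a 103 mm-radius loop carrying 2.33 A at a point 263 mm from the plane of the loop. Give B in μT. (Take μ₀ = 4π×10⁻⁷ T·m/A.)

On the axis of a circular loop, B = μ₀IR² / [2(R²+z²)^(3/2)].
R² + z² = (0.103)² + (0.263)² = 0.07978 m², and (R²+z²)^(3/2) = 2.25×10⁻² m³.
B = (4π×10⁻⁷ × 2.33 × 0.01061) / (2 × 2.25×10⁻²) = 6.89×10⁻⁷ T.

B ≈ 0.689 μT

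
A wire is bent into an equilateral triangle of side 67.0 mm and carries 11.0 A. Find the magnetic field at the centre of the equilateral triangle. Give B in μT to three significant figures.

Each side is a finite straight segment at perpendicular distance d = a/(2 tan(π/3)) = 0.01934 m from the centre, with end-angles ±π/3.
One side contributes B₁ = (μ₀I/4πd)·2 sin(π/3) = 9.85×10⁻⁵ T.
All 3 sides add in the same direction: B = 3 × 9.85×10⁻⁵ = 2.96×10⁻⁴ T.

B ≈ 296 μT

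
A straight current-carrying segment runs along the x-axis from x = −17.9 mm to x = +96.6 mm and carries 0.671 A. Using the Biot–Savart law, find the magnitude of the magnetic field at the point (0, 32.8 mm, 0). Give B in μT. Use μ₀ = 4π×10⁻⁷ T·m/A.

B ≈ 2.92 μT

For a finite straight segment, B = (μ₀I/4πd)(sinθ₁ + sinθ₂), where θ₁, θ₂ are the angles from the perpendicular to each end.
The perpendicular distance is d = 0.0328 m; the end-offsets along the wire are a = 0.0179 m and b = 0.0966 m.
sinθ₁ = 0.0179/√(0.0179²+0.0328²) = 0.4790; sinθ₂ = 0.0966/√(0.0966²+0.0328²) = 0.9469.
B = (4π×10⁻⁷ × 0.671) / (4π × 0.0328) × (0.4790 + 0.9469) = 2.92×10⁻⁶ T.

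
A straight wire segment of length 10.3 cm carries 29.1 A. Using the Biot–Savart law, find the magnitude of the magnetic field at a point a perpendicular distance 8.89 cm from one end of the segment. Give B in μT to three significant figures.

For a finite straight segment, B = (μ₀I/4πd)(sinθ₁ + sinθ₂), where θ₁, θ₂ are the angles from the perpendicular to each end.
The perpendicular foot is at one end, so the two end-offsets along the wire are 0 and L = 0.103 m.
sinθ₁ = 0/√(0²+0.0889²) = 0.0000; sinθ₂ = 0.103/√(0.103²+0.0889²) = 0.7570.
B = (4π×10⁻⁷ × 29.1) / (4π × 0.0889) × (0.0000 + 0.7570) = 2.48×10⁻⁵ T.

B ≈ 24.8 μT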